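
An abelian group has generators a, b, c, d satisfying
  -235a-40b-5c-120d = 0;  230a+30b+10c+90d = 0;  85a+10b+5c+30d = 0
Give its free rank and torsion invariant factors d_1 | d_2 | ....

Answer: M ≅ ℤ^1 ⊕ ℤ/5 ⊕ ℤ/10 ⊕ ℤ/30

Derivation:
rank_ℚ(R)=3; free=4−3=1
SNF(R) diag = [5, 10, 30] → torsion [5, 10, 30]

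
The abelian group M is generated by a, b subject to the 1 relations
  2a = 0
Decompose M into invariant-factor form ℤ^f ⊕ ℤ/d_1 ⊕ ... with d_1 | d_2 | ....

rank_ℚ(R)=1; free=2−1=1
SNF(R) diag = [2] → torsion [2]

Answer: M ≅ ℤ^1 ⊕ ℤ/2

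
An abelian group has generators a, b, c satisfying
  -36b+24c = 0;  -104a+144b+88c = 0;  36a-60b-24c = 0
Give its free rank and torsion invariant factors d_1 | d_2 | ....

rank_ℚ(R)=3; free=3−3=0
SNF(R) diag = [4, 12, 24] → torsion [4, 12, 24]

Answer: M ≅ ℤ/4 ⊕ ℤ/12 ⊕ ℤ/24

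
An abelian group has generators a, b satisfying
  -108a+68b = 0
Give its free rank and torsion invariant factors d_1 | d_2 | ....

rank_ℚ(R)=1; free=2−1=1
SNF(R) diag = [4] → torsion [4]

Answer: M ≅ ℤ^1 ⊕ ℤ/4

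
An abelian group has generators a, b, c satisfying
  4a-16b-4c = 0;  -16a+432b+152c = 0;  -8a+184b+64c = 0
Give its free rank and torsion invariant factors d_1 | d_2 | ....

Answer: M ≅ ℤ/4 ⊕ ℤ/8 ⊕ ℤ/8

Derivation:
rank_ℚ(R)=3; free=3−3=0
SNF(R) diag = [4, 8, 8] → torsion [4, 8, 8]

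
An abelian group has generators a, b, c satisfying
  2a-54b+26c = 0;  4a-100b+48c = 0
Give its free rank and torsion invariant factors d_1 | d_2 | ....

rank_ℚ(R)=2; free=3−2=1
SNF(R) diag = [2, 4] → torsion [2, 4]

Answer: M ≅ ℤ^1 ⊕ ℤ/2 ⊕ ℤ/4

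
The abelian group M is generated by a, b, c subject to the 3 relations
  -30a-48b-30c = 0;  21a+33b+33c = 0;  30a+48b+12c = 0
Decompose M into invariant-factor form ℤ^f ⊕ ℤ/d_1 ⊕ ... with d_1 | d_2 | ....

rank_ℚ(R)=3; free=3−3=0
SNF(R) diag = [3, 6, 18] → torsion [3, 6, 18]

Answer: M ≅ ℤ/3 ⊕ ℤ/6 ⊕ ℤ/18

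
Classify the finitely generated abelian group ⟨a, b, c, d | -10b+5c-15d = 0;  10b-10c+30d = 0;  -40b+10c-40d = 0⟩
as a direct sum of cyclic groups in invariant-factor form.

Answer: M ≅ ℤ^1 ⊕ ℤ/5 ⊕ ℤ/10 ⊕ ℤ/10

Derivation:
rank_ℚ(R)=3; free=4−3=1
SNF(R) diag = [5, 10, 10] → torsion [5, 10, 10]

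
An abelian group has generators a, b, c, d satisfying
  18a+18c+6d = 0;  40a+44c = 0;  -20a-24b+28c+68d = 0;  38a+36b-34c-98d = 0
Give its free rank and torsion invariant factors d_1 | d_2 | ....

rank_ℚ(R)=4; free=4−4=0
SNF(R) diag = [2, 4, 12, 24] → torsion [2, 4, 12, 24]

Answer: M ≅ ℤ/2 ⊕ ℤ/4 ⊕ ℤ/12 ⊕ ℤ/24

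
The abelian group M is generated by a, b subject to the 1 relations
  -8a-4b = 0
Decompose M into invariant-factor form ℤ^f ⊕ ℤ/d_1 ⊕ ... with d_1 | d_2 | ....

Answer: M ≅ ℤ^1 ⊕ ℤ/4

Derivation:
rank_ℚ(R)=1; free=2−1=1
SNF(R) diag = [4] → torsion [4]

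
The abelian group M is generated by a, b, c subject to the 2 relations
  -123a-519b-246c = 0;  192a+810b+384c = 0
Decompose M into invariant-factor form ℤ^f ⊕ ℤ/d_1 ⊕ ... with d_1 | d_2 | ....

Answer: M ≅ ℤ^1 ⊕ ℤ/3 ⊕ ℤ/6

Derivation:
rank_ℚ(R)=2; free=3−2=1
SNF(R) diag = [3, 6] → torsion [3, 6]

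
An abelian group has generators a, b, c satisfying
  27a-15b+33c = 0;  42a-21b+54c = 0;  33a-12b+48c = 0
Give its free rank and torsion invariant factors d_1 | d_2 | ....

Answer: M ≅ ℤ/3 ⊕ ℤ/3 ⊕ ℤ/3

Derivation:
rank_ℚ(R)=3; free=3−3=0
SNF(R) diag = [3, 3, 3] → torsion [3, 3, 3]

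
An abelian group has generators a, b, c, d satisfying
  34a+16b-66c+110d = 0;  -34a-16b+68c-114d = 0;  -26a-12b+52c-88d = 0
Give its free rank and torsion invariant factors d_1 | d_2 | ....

Answer: M ≅ ℤ^1 ⊕ ℤ/2 ⊕ ℤ/2 ⊕ ℤ/2

Derivation:
rank_ℚ(R)=3; free=4−3=1
SNF(R) diag = [2, 2, 2] → torsion [2, 2, 2]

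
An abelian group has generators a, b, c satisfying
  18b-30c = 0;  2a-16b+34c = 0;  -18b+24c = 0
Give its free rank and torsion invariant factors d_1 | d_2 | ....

rank_ℚ(R)=3; free=3−3=0
SNF(R) diag = [2, 6, 18] → torsion [2, 6, 18]

Answer: M ≅ ℤ/2 ⊕ ℤ/6 ⊕ ℤ/18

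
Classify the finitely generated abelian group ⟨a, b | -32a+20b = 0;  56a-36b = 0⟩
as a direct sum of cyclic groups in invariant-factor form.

rank_ℚ(R)=2; free=2−2=0
SNF(R) diag = [4, 8] → torsion [4, 8]

Answer: M ≅ ℤ/4 ⊕ ℤ/8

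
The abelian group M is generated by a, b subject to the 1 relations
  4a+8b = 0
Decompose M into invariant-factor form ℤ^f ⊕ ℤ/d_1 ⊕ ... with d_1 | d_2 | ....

rank_ℚ(R)=1; free=2−1=1
SNF(R) diag = [4] → torsion [4]

Answer: M ≅ ℤ^1 ⊕ ℤ/4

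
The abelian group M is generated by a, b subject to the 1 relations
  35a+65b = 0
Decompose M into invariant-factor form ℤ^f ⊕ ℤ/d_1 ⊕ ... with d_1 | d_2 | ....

rank_ℚ(R)=1; free=2−1=1
SNF(R) diag = [5] → torsion [5]

Answer: M ≅ ℤ^1 ⊕ ℤ/5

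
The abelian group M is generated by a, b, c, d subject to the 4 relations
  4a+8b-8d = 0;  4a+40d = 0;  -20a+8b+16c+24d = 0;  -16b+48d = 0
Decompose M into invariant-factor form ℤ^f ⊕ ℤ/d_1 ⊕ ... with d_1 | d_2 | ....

rank_ℚ(R)=4; free=4−4=0
SNF(R) diag = [4, 8, 16, 48] → torsion [4, 8, 16, 48]

Answer: M ≅ ℤ/4 ⊕ ℤ/8 ⊕ ℤ/16 ⊕ ℤ/48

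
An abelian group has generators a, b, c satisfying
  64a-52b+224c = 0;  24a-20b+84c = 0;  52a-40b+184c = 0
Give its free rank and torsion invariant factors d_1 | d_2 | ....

Answer: M ≅ ℤ/4 ⊕ ℤ/4 ⊕ ℤ/4

Derivation:
rank_ℚ(R)=3; free=3−3=0
SNF(R) diag = [4, 4, 4] → torsion [4, 4, 4]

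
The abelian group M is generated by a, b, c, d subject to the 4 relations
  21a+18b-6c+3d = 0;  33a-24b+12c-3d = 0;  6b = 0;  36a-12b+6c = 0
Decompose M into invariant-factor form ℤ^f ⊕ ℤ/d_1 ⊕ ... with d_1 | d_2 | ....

rank_ℚ(R)=4; free=4−4=0
SNF(R) diag = [3, 6, 6, 18] → torsion [3, 6, 6, 18]

Answer: M ≅ ℤ/3 ⊕ ℤ/6 ⊕ ℤ/6 ⊕ ℤ/18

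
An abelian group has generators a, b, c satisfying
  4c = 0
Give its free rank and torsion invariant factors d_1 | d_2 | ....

rank_ℚ(R)=1; free=3−1=2
SNF(R) diag = [4] → torsion [4]

Answer: M ≅ ℤ^2 ⊕ ℤ/4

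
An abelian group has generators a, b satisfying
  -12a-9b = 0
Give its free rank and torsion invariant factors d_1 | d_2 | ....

rank_ℚ(R)=1; free=2−1=1
SNF(R) diag = [3] → torsion [3]

Answer: M ≅ ℤ^1 ⊕ ℤ/3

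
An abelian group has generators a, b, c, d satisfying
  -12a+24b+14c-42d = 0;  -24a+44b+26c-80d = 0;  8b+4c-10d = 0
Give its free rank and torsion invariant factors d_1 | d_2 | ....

Answer: M ≅ ℤ^1 ⊕ ℤ/2 ⊕ ℤ/2 ⊕ ℤ/4

Derivation:
rank_ℚ(R)=3; free=4−3=1
SNF(R) diag = [2, 2, 4] → torsion [2, 2, 4]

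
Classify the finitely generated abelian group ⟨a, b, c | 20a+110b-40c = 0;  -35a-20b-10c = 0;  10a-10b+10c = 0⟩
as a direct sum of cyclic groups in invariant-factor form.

Answer: M ≅ ℤ/5 ⊕ ℤ/10 ⊕ ℤ/10

Derivation:
rank_ℚ(R)=3; free=3−3=0
SNF(R) diag = [5, 10, 10] → torsion [5, 10, 10]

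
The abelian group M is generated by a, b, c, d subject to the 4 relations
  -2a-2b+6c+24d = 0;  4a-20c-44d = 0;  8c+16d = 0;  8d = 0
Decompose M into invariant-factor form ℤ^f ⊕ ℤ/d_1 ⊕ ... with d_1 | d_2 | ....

Answer: M ≅ ℤ/2 ⊕ ℤ/4 ⊕ ℤ/8 ⊕ ℤ/8

Derivation:
rank_ℚ(R)=4; free=4−4=0
SNF(R) diag = [2, 4, 8, 8] → torsion [2, 4, 8, 8]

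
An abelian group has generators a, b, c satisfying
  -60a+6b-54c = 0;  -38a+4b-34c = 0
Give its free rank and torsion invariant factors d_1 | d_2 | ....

Answer: M ≅ ℤ^1 ⊕ ℤ/2 ⊕ ℤ/6

Derivation:
rank_ℚ(R)=2; free=3−2=1
SNF(R) diag = [2, 6] → torsion [2, 6]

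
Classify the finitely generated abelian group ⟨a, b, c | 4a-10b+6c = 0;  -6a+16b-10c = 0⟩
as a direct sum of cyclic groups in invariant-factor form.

rank_ℚ(R)=2; free=3−2=1
SNF(R) diag = [2, 2] → torsion [2, 2]

Answer: M ≅ ℤ^1 ⊕ ℤ/2 ⊕ ℤ/2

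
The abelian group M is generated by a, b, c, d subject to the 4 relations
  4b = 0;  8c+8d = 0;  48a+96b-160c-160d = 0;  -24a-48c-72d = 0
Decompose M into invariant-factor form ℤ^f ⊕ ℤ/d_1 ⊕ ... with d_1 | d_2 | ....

rank_ℚ(R)=4; free=4−4=0
SNF(R) diag = [4, 8, 24, 48] → torsion [4, 8, 24, 48]

Answer: M ≅ ℤ/4 ⊕ ℤ/8 ⊕ ℤ/24 ⊕ ℤ/48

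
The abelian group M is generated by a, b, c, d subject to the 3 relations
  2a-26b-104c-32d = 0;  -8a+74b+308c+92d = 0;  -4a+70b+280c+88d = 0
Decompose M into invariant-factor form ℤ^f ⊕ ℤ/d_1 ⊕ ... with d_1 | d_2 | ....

rank_ℚ(R)=3; free=4−3=1
SNF(R) diag = [2, 6, 12] → torsion [2, 6, 12]

Answer: M ≅ ℤ^1 ⊕ ℤ/2 ⊕ ℤ/6 ⊕ ℤ/12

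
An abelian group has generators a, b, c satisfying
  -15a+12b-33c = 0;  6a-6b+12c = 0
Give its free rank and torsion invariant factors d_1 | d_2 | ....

rank_ℚ(R)=2; free=3−2=1
SNF(R) diag = [3, 6] → torsion [3, 6]

Answer: M ≅ ℤ^1 ⊕ ℤ/3 ⊕ ℤ/6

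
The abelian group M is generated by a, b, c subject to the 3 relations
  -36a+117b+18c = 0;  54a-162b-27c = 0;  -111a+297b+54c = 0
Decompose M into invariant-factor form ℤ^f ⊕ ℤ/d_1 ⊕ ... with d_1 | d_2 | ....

rank_ℚ(R)=3; free=3−3=0
SNF(R) diag = [3, 9, 27] → torsion [3, 9, 27]

Answer: M ≅ ℤ/3 ⊕ ℤ/9 ⊕ ℤ/27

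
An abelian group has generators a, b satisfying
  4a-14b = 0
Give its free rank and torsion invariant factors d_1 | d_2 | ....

Answer: M ≅ ℤ^1 ⊕ ℤ/2

Derivation:
rank_ℚ(R)=1; free=2−1=1
SNF(R) diag = [2] → torsion [2]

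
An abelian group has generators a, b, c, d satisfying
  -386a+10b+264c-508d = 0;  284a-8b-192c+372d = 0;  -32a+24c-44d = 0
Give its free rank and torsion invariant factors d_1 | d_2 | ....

Answer: M ≅ ℤ^1 ⊕ ℤ/2 ⊕ ℤ/4 ⊕ ℤ/12

Derivation:
rank_ℚ(R)=3; free=4−3=1
SNF(R) diag = [2, 4, 12] → torsion [2, 4, 12]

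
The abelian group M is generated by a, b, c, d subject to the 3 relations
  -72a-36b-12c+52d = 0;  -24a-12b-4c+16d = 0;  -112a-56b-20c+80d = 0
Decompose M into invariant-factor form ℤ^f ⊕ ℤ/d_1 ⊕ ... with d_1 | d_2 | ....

rank_ℚ(R)=3; free=4−3=1
SNF(R) diag = [4, 4, 4] → torsion [4, 4, 4]

Answer: M ≅ ℤ^1 ⊕ ℤ/4 ⊕ ℤ/4 ⊕ ℤ/4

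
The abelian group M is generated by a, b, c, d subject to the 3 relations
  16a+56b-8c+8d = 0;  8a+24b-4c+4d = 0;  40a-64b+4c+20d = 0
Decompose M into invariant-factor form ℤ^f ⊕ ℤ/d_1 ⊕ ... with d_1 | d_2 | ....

Answer: M ≅ ℤ^1 ⊕ ℤ/4 ⊕ ℤ/8 ⊕ ℤ/24

Derivation:
rank_ℚ(R)=3; free=4−3=1
SNF(R) diag = [4, 8, 24] → torsion [4, 8, 24]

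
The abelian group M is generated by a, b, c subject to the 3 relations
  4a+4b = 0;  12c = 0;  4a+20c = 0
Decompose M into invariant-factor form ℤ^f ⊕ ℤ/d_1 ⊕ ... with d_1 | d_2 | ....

Answer: M ≅ ℤ/4 ⊕ ℤ/4 ⊕ ℤ/12

Derivation:
rank_ℚ(R)=3; free=3−3=0
SNF(R) diag = [4, 4, 12] → torsion [4, 4, 12]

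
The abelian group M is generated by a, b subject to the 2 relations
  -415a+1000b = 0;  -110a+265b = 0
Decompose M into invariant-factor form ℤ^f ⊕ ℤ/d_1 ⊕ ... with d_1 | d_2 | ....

rank_ℚ(R)=2; free=2−2=0
SNF(R) diag = [5, 5] → torsion [5, 5]

Answer: M ≅ ℤ/5 ⊕ ℤ/5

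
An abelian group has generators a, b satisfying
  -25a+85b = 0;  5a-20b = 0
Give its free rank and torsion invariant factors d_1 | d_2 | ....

rank_ℚ(R)=2; free=2−2=0
SNF(R) diag = [5, 15] → torsion [5, 15]

Answer: M ≅ ℤ/5 ⊕ ℤ/15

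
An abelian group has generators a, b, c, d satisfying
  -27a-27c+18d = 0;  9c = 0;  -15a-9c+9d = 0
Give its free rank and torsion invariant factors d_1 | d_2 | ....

Answer: M ≅ ℤ^1 ⊕ ℤ/3 ⊕ ℤ/9 ⊕ ℤ/9

Derivation:
rank_ℚ(R)=3; free=4−3=1
SNF(R) diag = [3, 9, 9] → torsion [3, 9, 9]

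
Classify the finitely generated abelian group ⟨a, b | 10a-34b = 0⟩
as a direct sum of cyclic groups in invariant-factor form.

rank_ℚ(R)=1; free=2−1=1
SNF(R) diag = [2] → torsion [2]

Answer: M ≅ ℤ^1 ⊕ ℤ/2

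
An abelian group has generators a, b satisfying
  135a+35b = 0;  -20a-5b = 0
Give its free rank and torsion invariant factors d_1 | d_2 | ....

rank_ℚ(R)=2; free=2−2=0
SNF(R) diag = [5, 5] → torsion [5, 5]

Answer: M ≅ ℤ/5 ⊕ ℤ/5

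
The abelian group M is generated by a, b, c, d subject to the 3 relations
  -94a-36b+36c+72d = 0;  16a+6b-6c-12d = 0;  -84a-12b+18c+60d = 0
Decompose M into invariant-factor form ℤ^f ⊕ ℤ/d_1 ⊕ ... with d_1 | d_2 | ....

rank_ℚ(R)=3; free=4−3=1
SNF(R) diag = [2, 6, 6] → torsion [2, 6, 6]

Answer: M ≅ ℤ^1 ⊕ ℤ/2 ⊕ ℤ/6 ⊕ ℤ/6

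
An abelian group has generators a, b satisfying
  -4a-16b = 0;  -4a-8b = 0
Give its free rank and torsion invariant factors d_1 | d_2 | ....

Answer: M ≅ ℤ/4 ⊕ ℤ/8

Derivation:
rank_ℚ(R)=2; free=2−2=0
SNF(R) diag = [4, 8] → torsion [4, 8]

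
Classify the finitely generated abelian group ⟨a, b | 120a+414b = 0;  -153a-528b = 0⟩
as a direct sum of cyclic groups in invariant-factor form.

rank_ℚ(R)=2; free=2−2=0
SNF(R) diag = [3, 6] → torsion [3, 6]

Answer: M ≅ ℤ/3 ⊕ ℤ/6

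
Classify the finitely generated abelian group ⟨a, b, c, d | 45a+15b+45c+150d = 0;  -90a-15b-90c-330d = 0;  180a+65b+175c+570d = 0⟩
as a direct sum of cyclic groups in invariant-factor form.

Answer: M ≅ ℤ^1 ⊕ ℤ/5 ⊕ ℤ/15 ⊕ ℤ/45

Derivation:
rank_ℚ(R)=3; free=4−3=1
SNF(R) diag = [5, 15, 45] → torsion [5, 15, 45]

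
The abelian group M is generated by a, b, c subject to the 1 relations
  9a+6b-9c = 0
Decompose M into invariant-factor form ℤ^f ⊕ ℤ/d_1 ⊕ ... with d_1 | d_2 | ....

rank_ℚ(R)=1; free=3−1=2
SNF(R) diag = [3] → torsion [3]

Answer: M ≅ ℤ^2 ⊕ ℤ/3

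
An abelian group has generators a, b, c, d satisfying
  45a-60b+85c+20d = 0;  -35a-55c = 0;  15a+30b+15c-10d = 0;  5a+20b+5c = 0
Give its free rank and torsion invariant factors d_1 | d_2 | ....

Answer: M ≅ ℤ/5 ⊕ ℤ/10 ⊕ ℤ/20 ⊕ ℤ/20

Derivation:
rank_ℚ(R)=4; free=4−4=0
SNF(R) diag = [5, 10, 20, 20] → torsion [5, 10, 20, 20]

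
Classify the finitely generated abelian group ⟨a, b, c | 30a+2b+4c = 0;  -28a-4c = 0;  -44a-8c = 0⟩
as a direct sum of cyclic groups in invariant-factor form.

rank_ℚ(R)=3; free=3−3=0
SNF(R) diag = [2, 4, 12] → torsion [2, 4, 12]

Answer: M ≅ ℤ/2 ⊕ ℤ/4 ⊕ ℤ/12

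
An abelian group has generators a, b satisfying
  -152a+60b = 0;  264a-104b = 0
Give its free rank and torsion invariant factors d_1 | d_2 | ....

rank_ℚ(R)=2; free=2−2=0
SNF(R) diag = [4, 8] → torsion [4, 8]

Answer: M ≅ ℤ/4 ⊕ ℤ/8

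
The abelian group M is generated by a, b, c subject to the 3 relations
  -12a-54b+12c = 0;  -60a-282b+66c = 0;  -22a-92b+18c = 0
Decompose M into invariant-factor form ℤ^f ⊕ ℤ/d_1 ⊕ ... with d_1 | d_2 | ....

rank_ℚ(R)=3; free=3−3=0
SNF(R) diag = [2, 6, 6] → torsion [2, 6, 6]

Answer: M ≅ ℤ/2 ⊕ ℤ/6 ⊕ ℤ/6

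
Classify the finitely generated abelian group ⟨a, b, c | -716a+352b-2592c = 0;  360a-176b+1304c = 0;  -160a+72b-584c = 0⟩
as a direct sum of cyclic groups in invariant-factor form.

rank_ℚ(R)=3; free=3−3=0
SNF(R) diag = [4, 8, 8] → torsion [4, 8, 8]

Answer: M ≅ ℤ/4 ⊕ ℤ/8 ⊕ ℤ/8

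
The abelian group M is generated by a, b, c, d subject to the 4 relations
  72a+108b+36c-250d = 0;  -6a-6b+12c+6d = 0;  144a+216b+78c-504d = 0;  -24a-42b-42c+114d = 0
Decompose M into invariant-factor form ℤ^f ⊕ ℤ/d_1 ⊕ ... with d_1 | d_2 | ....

rank_ℚ(R)=4; free=4−4=0
SNF(R) diag = [2, 6, 6, 18] → torsion [2, 6, 6, 18]

Answer: M ≅ ℤ/2 ⊕ ℤ/6 ⊕ ℤ/6 ⊕ ℤ/18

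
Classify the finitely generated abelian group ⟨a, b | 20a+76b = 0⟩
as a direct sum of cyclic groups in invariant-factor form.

Answer: M ≅ ℤ^1 ⊕ ℤ/4

Derivation:
rank_ℚ(R)=1; free=2−1=1
SNF(R) diag = [4] → torsion [4]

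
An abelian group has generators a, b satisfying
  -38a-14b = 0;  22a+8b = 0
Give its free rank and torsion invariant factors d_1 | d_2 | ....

rank_ℚ(R)=2; free=2−2=0
SNF(R) diag = [2, 2] → torsion [2, 2]

Answer: M ≅ ℤ/2 ⊕ ℤ/2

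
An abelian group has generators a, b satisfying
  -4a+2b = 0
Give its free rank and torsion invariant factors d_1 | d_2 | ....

Answer: M ≅ ℤ^1 ⊕ ℤ/2

Derivation:
rank_ℚ(R)=1; free=2−1=1
SNF(R) diag = [2] → torsion [2]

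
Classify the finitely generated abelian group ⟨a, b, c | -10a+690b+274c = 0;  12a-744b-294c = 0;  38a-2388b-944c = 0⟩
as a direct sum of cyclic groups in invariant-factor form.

rank_ℚ(R)=3; free=3−3=0
SNF(R) diag = [2, 6, 18] → torsion [2, 6, 18]

Answer: M ≅ ℤ/2 ⊕ ℤ/6 ⊕ ℤ/18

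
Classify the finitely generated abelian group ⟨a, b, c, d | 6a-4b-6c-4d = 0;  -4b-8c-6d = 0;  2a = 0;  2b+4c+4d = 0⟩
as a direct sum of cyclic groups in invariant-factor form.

rank_ℚ(R)=4; free=4−4=0
SNF(R) diag = [2, 2, 2, 2] → torsion [2, 2, 2, 2]

Answer: M ≅ ℤ/2 ⊕ ℤ/2 ⊕ ℤ/2 ⊕ ℤ/2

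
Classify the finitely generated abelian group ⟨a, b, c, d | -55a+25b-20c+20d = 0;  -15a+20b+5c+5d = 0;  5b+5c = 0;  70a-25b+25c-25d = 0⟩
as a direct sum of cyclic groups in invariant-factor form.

Answer: M ≅ ℤ/5 ⊕ ℤ/5 ⊕ ℤ/5 ⊕ ℤ/10

Derivation:
rank_ℚ(R)=4; free=4−4=0
SNF(R) diag = [5, 5, 5, 10] → torsion [5, 5, 5, 10]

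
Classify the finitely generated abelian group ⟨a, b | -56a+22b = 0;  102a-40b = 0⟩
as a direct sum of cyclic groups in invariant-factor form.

Answer: M ≅ ℤ/2 ⊕ ℤ/2

Derivation:
rank_ℚ(R)=2; free=2−2=0
SNF(R) diag = [2, 2] → torsion [2, 2]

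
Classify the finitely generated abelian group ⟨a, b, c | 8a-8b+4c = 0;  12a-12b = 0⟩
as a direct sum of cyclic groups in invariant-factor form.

rank_ℚ(R)=2; free=3−2=1
SNF(R) diag = [4, 12] → torsion [4, 12]

Answer: M ≅ ℤ^1 ⊕ ℤ/4 ⊕ ℤ/12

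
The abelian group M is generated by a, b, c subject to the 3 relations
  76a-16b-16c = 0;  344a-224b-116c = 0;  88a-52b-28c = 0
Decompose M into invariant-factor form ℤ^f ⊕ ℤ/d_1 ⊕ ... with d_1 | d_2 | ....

rank_ℚ(R)=3; free=3−3=0
SNF(R) diag = [4, 12, 36] → torsion [4, 12, 36]

Answer: M ≅ ℤ/4 ⊕ ℤ/12 ⊕ ℤ/36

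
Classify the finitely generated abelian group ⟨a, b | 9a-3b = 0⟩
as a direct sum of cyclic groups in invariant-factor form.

rank_ℚ(R)=1; free=2−1=1
SNF(R) diag = [3] → torsion [3]

Answer: M ≅ ℤ^1 ⊕ ℤ/3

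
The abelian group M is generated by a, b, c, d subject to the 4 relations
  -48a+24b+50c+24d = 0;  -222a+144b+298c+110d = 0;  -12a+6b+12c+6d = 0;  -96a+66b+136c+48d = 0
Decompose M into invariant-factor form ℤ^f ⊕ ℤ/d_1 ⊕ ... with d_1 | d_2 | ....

Answer: M ≅ ℤ/2 ⊕ ℤ/2 ⊕ ℤ/6 ⊕ ℤ/18

Derivation:
rank_ℚ(R)=4; free=4−4=0
SNF(R) diag = [2, 2, 6, 18] → torsion [2, 2, 6, 18]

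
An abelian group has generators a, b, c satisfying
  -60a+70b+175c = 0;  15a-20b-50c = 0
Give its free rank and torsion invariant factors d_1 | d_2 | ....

rank_ℚ(R)=2; free=3−2=1
SNF(R) diag = [5, 15] → torsion [5, 15]

Answer: M ≅ ℤ^1 ⊕ ℤ/5 ⊕ ℤ/15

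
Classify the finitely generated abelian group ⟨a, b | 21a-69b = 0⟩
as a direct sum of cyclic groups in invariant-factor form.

Answer: M ≅ ℤ^1 ⊕ ℤ/3

Derivation:
rank_ℚ(R)=1; free=2−1=1
SNF(R) diag = [3] → torsion [3]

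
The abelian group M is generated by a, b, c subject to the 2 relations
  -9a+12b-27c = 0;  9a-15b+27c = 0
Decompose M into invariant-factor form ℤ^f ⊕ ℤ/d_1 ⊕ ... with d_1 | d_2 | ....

rank_ℚ(R)=2; free=3−2=1
SNF(R) diag = [3, 9] → torsion [3, 9]

Answer: M ≅ ℤ^1 ⊕ ℤ/3 ⊕ ℤ/9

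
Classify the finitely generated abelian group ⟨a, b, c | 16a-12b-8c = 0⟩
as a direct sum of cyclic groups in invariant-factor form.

Answer: M ≅ ℤ^2 ⊕ ℤ/4

Derivation:
rank_ℚ(R)=1; free=3−1=2
SNF(R) diag = [4] → torsion [4]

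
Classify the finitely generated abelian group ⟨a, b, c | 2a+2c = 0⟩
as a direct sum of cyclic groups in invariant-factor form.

rank_ℚ(R)=1; free=3−1=2
SNF(R) diag = [2] → torsion [2]

Answer: M ≅ ℤ^2 ⊕ ℤ/2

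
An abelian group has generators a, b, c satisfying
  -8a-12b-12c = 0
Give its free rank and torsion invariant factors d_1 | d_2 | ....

Answer: M ≅ ℤ^2 ⊕ ℤ/4

Derivation:
rank_ℚ(R)=1; free=3−1=2
SNF(R) diag = [4] → torsion [4]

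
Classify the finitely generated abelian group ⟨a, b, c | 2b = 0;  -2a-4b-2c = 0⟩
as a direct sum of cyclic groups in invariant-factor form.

rank_ℚ(R)=2; free=3−2=1
SNF(R) diag = [2, 2] → torsion [2, 2]

Answer: M ≅ ℤ^1 ⊕ ℤ/2 ⊕ ℤ/2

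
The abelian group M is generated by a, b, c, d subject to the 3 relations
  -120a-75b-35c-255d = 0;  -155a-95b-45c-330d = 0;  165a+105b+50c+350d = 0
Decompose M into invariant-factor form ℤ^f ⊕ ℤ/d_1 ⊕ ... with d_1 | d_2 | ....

Answer: M ≅ ℤ^1 ⊕ ℤ/5 ⊕ ℤ/5 ⊕ ℤ/5

Derivation:
rank_ℚ(R)=3; free=4−3=1
SNF(R) diag = [5, 5, 5] → torsion [5, 5, 5]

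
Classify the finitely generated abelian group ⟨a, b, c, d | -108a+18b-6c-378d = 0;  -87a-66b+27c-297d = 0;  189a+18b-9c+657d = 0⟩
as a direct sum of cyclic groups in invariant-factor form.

rank_ℚ(R)=3; free=4−3=1
SNF(R) diag = [3, 6, 18] → torsion [3, 6, 18]

Answer: M ≅ ℤ^1 ⊕ ℤ/3 ⊕ ℤ/6 ⊕ ℤ/18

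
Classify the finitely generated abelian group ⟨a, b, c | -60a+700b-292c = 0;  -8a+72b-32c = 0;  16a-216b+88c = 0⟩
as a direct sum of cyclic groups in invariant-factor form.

rank_ℚ(R)=3; free=3−3=0
SNF(R) diag = [4, 8, 24] → torsion [4, 8, 24]

Answer: M ≅ ℤ/4 ⊕ ℤ/8 ⊕ ℤ/24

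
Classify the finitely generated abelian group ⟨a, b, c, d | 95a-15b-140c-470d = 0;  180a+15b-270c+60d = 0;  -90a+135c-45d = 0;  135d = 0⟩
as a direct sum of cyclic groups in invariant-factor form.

rank_ℚ(R)=4; free=4−4=0
SNF(R) diag = [5, 15, 45, 135] → torsion [5, 15, 45, 135]

Answer: M ≅ ℤ/5 ⊕ ℤ/15 ⊕ ℤ/45 ⊕ ℤ/135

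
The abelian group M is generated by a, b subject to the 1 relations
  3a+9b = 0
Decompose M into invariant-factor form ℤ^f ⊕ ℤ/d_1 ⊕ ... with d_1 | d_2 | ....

Answer: M ≅ ℤ^1 ⊕ ℤ/3

Derivation:
rank_ℚ(R)=1; free=2−1=1
SNF(R) diag = [3] → torsion [3]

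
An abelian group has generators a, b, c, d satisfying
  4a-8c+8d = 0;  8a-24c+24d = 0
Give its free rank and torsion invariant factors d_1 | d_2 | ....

rank_ℚ(R)=2; free=4−2=2
SNF(R) diag = [4, 8] → torsion [4, 8]

Answer: M ≅ ℤ^2 ⊕ ℤ/4 ⊕ ℤ/8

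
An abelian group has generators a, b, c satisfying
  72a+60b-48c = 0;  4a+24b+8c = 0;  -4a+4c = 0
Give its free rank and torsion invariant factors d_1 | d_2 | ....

rank_ℚ(R)=3; free=3−3=0
SNF(R) diag = [4, 12, 12] → torsion [4, 12, 12]

Answer: M ≅ ℤ/4 ⊕ ℤ/12 ⊕ ℤ/12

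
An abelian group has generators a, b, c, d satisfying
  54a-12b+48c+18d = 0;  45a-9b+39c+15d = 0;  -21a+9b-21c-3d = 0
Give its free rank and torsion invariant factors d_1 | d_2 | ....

rank_ℚ(R)=3; free=4−3=1
SNF(R) diag = [3, 6, 6] → torsion [3, 6, 6]

Answer: M ≅ ℤ^1 ⊕ ℤ/3 ⊕ ℤ/6 ⊕ ℤ/6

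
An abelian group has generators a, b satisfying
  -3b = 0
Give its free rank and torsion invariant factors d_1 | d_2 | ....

Answer: M ≅ ℤ^1 ⊕ ℤ/3

Derivation:
rank_ℚ(R)=1; free=2−1=1
SNF(R) diag = [3] → torsion [3]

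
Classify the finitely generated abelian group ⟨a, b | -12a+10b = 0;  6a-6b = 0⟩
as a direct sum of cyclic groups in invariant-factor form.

rank_ℚ(R)=2; free=2−2=0
SNF(R) diag = [2, 6] → torsion [2, 6]

Answer: M ≅ ℤ/2 ⊕ ℤ/6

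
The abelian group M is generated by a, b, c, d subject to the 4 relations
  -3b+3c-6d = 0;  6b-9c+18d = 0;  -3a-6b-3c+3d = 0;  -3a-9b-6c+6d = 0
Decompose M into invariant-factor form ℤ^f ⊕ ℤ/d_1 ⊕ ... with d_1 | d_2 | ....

Answer: M ≅ ℤ/3 ⊕ ℤ/3 ⊕ ℤ/3 ⊕ ℤ/3

Derivation:
rank_ℚ(R)=4; free=4−4=0
SNF(R) diag = [3, 3, 3, 3] → torsion [3, 3, 3, 3]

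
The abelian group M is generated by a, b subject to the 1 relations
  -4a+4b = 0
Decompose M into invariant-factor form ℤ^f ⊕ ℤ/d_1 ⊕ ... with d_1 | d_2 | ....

rank_ℚ(R)=1; free=2−1=1
SNF(R) diag = [4] → torsion [4]

Answer: M ≅ ℤ^1 ⊕ ℤ/4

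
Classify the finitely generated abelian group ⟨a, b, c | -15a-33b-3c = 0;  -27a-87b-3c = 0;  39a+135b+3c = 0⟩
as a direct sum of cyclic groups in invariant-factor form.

rank_ℚ(R)=3; free=3−3=0
SNF(R) diag = [3, 6, 12] → torsion [3, 6, 12]

Answer: M ≅ ℤ/3 ⊕ ℤ/6 ⊕ ℤ/12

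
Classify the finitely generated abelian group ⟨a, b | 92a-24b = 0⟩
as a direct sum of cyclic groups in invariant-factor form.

Answer: M ≅ ℤ^1 ⊕ ℤ/4

Derivation:
rank_ℚ(R)=1; free=2−1=1
SNF(R) diag = [4] → torsion [4]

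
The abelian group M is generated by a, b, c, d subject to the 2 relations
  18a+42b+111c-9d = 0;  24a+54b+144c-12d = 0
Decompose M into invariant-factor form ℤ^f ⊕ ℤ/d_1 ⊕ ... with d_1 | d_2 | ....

Answer: M ≅ ℤ^2 ⊕ ℤ/3 ⊕ ℤ/6

Derivation:
rank_ℚ(R)=2; free=4−2=2
SNF(R) diag = [3, 6] → torsion [3, 6]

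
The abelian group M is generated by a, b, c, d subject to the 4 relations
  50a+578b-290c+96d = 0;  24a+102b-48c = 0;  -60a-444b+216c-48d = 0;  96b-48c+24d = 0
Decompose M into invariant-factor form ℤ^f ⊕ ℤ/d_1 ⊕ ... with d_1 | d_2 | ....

Answer: M ≅ ℤ/2 ⊕ ℤ/6 ⊕ ℤ/12 ⊕ ℤ/24

Derivation:
rank_ℚ(R)=4; free=4−4=0
SNF(R) diag = [2, 6, 12, 24] → torsion [2, 6, 12, 24]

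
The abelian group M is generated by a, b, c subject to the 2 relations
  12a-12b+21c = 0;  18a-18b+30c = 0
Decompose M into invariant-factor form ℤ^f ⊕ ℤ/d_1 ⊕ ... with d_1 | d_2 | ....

rank_ℚ(R)=2; free=3−2=1
SNF(R) diag = [3, 6] → torsion [3, 6]

Answer: M ≅ ℤ^1 ⊕ ℤ/3 ⊕ ℤ/6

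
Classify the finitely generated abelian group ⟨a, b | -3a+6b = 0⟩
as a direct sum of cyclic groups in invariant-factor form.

rank_ℚ(R)=1; free=2−1=1
SNF(R) diag = [3] → torsion [3]

Answer: M ≅ ℤ^1 ⊕ ℤ/3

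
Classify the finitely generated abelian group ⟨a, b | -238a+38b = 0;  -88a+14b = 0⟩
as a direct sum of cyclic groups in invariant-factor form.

Answer: M ≅ ℤ/2 ⊕ ℤ/6

Derivation:
rank_ℚ(R)=2; free=2−2=0
SNF(R) diag = [2, 6] → torsion [2, 6]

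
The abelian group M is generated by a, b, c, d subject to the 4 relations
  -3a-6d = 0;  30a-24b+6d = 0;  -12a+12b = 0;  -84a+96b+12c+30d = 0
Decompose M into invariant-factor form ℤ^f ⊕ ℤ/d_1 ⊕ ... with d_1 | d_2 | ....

Answer: M ≅ ℤ/3 ⊕ ℤ/6 ⊕ ℤ/12 ⊕ ℤ/12

Derivation:
rank_ℚ(R)=4; free=4−4=0
SNF(R) diag = [3, 6, 12, 12] → torsion [3, 6, 12, 12]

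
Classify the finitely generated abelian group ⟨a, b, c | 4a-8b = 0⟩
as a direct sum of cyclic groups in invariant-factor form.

Answer: M ≅ ℤ^2 ⊕ ℤ/4

Derivation:
rank_ℚ(R)=1; free=3−1=2
SNF(R) diag = [4] → torsion [4]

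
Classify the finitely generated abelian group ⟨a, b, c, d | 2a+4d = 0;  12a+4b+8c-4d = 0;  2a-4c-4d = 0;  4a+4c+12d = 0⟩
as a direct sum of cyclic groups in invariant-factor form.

rank_ℚ(R)=4; free=4−4=0
SNF(R) diag = [2, 4, 4, 4] → torsion [2, 4, 4, 4]

Answer: M ≅ ℤ/2 ⊕ ℤ/4 ⊕ ℤ/4 ⊕ ℤ/4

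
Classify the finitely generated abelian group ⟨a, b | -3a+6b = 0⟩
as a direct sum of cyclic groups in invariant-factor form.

rank_ℚ(R)=1; free=2−1=1
SNF(R) diag = [3] → torsion [3]

Answer: M ≅ ℤ^1 ⊕ ℤ/3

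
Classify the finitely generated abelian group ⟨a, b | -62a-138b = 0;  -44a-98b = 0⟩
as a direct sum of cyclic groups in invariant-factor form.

Answer: M ≅ ℤ/2 ⊕ ℤ/2

Derivation:
rank_ℚ(R)=2; free=2−2=0
SNF(R) diag = [2, 2] → torsion [2, 2]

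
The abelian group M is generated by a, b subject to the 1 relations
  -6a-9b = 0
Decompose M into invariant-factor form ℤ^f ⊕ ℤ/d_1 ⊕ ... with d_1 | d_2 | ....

Answer: M ≅ ℤ^1 ⊕ ℤ/3

Derivation:
rank_ℚ(R)=1; free=2−1=1
SNF(R) diag = [3] → torsion [3]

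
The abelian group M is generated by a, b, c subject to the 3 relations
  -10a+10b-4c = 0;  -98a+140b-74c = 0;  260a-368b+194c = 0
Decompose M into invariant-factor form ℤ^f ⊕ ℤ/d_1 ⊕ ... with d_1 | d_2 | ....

rank_ℚ(R)=3; free=3−3=0
SNF(R) diag = [2, 6, 18] → torsion [2, 6, 18]

Answer: M ≅ ℤ/2 ⊕ ℤ/6 ⊕ ℤ/18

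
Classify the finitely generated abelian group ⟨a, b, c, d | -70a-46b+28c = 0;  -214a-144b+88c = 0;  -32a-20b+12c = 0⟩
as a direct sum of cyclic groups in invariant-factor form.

rank_ℚ(R)=3; free=4−3=1
SNF(R) diag = [2, 2, 4] → torsion [2, 2, 4]

Answer: M ≅ ℤ^1 ⊕ ℤ/2 ⊕ ℤ/2 ⊕ ℤ/4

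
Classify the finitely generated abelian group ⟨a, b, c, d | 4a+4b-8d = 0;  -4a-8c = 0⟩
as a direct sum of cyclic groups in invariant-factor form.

rank_ℚ(R)=2; free=4−2=2
SNF(R) diag = [4, 4] → torsion [4, 4]

Answer: M ≅ ℤ^2 ⊕ ℤ/4 ⊕ ℤ/4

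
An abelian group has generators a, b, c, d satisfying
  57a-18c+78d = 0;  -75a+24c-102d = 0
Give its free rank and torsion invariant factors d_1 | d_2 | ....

rank_ℚ(R)=2; free=4−2=2
SNF(R) diag = [3, 6] → torsion [3, 6]

Answer: M ≅ ℤ^2 ⊕ ℤ/3 ⊕ ℤ/6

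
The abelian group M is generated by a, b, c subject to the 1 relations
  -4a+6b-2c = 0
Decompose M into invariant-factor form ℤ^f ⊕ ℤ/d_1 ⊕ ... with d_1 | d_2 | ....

rank_ℚ(R)=1; free=3−1=2
SNF(R) diag = [2] → torsion [2]

Answer: M ≅ ℤ^2 ⊕ ℤ/2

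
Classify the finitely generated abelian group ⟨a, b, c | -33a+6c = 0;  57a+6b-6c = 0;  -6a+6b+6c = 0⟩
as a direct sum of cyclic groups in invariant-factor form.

rank_ℚ(R)=3; free=3−3=0
SNF(R) diag = [3, 6, 6] → torsion [3, 6, 6]

Answer: M ≅ ℤ/3 ⊕ ℤ/6 ⊕ ℤ/6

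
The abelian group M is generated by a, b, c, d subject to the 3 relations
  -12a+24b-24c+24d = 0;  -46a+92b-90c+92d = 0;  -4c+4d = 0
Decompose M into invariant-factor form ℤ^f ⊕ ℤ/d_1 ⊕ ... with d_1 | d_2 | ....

Answer: M ≅ ℤ^1 ⊕ ℤ/2 ⊕ ℤ/4 ⊕ ℤ/12

Derivation:
rank_ℚ(R)=3; free=4−3=1
SNF(R) diag = [2, 4, 12] → torsion [2, 4, 12]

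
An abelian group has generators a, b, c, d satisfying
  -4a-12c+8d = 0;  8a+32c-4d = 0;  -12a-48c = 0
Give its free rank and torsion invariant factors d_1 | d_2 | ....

Answer: M ≅ ℤ^1 ⊕ ℤ/4 ⊕ ℤ/4 ⊕ ℤ/12

Derivation:
rank_ℚ(R)=3; free=4−3=1
SNF(R) diag = [4, 4, 12] → torsion [4, 4, 12]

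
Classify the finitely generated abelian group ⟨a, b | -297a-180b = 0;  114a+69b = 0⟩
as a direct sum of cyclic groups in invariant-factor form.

Answer: M ≅ ℤ/3 ⊕ ℤ/9

Derivation:
rank_ℚ(R)=2; free=2−2=0
SNF(R) diag = [3, 9] → torsion [3, 9]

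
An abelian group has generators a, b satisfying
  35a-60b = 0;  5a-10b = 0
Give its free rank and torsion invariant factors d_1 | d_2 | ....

Answer: M ≅ ℤ/5 ⊕ ℤ/10

Derivation:
rank_ℚ(R)=2; free=2−2=0
SNF(R) diag = [5, 10] → torsion [5, 10]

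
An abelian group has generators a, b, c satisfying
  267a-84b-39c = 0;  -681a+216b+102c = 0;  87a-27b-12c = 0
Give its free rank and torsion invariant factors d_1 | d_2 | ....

rank_ℚ(R)=3; free=3−3=0
SNF(R) diag = [3, 3, 9] → torsion [3, 3, 9]

Answer: M ≅ ℤ/3 ⊕ ℤ/3 ⊕ ℤ/9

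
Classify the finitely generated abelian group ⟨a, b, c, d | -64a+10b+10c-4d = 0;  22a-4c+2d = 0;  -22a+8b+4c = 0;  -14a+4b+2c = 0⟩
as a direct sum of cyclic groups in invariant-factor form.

Answer: M ≅ ℤ/2 ⊕ ℤ/2 ⊕ ℤ/6 ⊕ ℤ/6

Derivation:
rank_ℚ(R)=4; free=4−4=0
SNF(R) diag = [2, 2, 6, 6] → torsion [2, 2, 6, 6]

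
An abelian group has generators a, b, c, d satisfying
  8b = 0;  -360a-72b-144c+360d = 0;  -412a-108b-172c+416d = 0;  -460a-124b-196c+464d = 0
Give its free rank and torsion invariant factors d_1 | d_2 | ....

rank_ℚ(R)=4; free=4−4=0
SNF(R) diag = [4, 8, 24, 72] → torsion [4, 8, 24, 72]

Answer: M ≅ ℤ/4 ⊕ ℤ/8 ⊕ ℤ/24 ⊕ ℤ/72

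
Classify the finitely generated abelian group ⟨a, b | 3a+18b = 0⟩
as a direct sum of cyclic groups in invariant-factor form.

rank_ℚ(R)=1; free=2−1=1
SNF(R) diag = [3] → torsion [3]

Answer: M ≅ ℤ^1 ⊕ ℤ/3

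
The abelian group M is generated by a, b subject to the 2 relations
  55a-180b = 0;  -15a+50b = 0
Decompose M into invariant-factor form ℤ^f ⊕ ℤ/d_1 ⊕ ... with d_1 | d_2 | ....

Answer: M ≅ ℤ/5 ⊕ ℤ/10

Derivation:
rank_ℚ(R)=2; free=2−2=0
SNF(R) diag = [5, 10] → torsion [5, 10]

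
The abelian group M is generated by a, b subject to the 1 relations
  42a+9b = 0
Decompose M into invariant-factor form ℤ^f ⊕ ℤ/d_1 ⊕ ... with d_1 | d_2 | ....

Answer: M ≅ ℤ^1 ⊕ ℤ/3

Derivation:
rank_ℚ(R)=1; free=2−1=1
SNF(R) diag = [3] → torsion [3]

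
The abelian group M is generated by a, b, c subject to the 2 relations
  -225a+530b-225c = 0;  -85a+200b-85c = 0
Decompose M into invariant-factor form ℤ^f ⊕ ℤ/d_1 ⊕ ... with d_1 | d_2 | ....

Answer: M ≅ ℤ^1 ⊕ ℤ/5 ⊕ ℤ/10

Derivation:
rank_ℚ(R)=2; free=3−2=1
SNF(R) diag = [5, 10] → torsion [5, 10]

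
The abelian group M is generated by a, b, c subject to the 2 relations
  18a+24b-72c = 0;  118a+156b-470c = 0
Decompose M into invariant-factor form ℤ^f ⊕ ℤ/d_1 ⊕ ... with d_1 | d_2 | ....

rank_ℚ(R)=2; free=3−2=1
SNF(R) diag = [2, 6] → torsion [2, 6]

Answer: M ≅ ℤ^1 ⊕ ℤ/2 ⊕ ℤ/6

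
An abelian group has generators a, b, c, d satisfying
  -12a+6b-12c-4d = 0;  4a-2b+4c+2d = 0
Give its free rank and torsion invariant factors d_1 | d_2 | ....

rank_ℚ(R)=2; free=4−2=2
SNF(R) diag = [2, 2] → torsion [2, 2]

Answer: M ≅ ℤ^2 ⊕ ℤ/2 ⊕ ℤ/2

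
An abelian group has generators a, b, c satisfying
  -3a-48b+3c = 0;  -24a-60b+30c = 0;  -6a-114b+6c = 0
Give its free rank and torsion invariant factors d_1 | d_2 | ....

Answer: M ≅ ℤ/3 ⊕ ℤ/6 ⊕ ℤ/18

Derivation:
rank_ℚ(R)=3; free=3−3=0
SNF(R) diag = [3, 6, 18] → torsion [3, 6, 18]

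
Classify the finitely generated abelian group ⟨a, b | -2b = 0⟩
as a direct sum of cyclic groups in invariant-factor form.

Answer: M ≅ ℤ^1 ⊕ ℤ/2

Derivation:
rank_ℚ(R)=1; free=2−1=1
SNF(R) diag = [2] → torsion [2]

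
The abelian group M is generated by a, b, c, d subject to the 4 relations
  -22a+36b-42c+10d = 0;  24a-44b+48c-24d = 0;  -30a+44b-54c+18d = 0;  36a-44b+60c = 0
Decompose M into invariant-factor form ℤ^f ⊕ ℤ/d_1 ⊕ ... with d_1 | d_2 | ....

Answer: M ≅ ℤ/2 ⊕ ℤ/4 ⊕ ℤ/12 ⊕ ℤ/12

Derivation:
rank_ℚ(R)=4; free=4−4=0
SNF(R) diag = [2, 4, 12, 12] → torsion [2, 4, 12, 12]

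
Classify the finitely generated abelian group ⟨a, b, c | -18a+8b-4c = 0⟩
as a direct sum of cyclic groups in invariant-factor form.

Answer: M ≅ ℤ^2 ⊕ ℤ/2

Derivation:
rank_ℚ(R)=1; free=3−1=2
SNF(R) diag = [2] → torsion [2]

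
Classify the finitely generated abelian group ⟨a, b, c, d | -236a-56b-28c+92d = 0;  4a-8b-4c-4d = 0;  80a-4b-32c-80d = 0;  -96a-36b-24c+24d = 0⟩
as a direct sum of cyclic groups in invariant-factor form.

Answer: M ≅ ℤ/4 ⊕ ℤ/12 ⊕ ℤ/24 ⊕ ℤ/72

Derivation:
rank_ℚ(R)=4; free=4−4=0
SNF(R) diag = [4, 12, 24, 72] → torsion [4, 12, 24, 72]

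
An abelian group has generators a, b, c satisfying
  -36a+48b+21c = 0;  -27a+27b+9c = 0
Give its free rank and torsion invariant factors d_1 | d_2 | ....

rank_ℚ(R)=2; free=3−2=1
SNF(R) diag = [3, 9] → torsion [3, 9]

Answer: M ≅ ℤ^1 ⊕ ℤ/3 ⊕ ℤ/9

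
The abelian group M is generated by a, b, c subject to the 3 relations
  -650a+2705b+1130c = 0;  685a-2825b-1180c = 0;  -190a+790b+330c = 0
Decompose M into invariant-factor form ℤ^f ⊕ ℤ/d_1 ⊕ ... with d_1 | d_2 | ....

rank_ℚ(R)=3; free=3−3=0
SNF(R) diag = [5, 5, 10] → torsion [5, 5, 10]

Answer: M ≅ ℤ/5 ⊕ ℤ/5 ⊕ ℤ/10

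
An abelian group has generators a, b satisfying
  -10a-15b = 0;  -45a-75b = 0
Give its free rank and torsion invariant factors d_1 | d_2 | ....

rank_ℚ(R)=2; free=2−2=0
SNF(R) diag = [5, 15] → torsion [5, 15]

Answer: M ≅ ℤ/5 ⊕ ℤ/15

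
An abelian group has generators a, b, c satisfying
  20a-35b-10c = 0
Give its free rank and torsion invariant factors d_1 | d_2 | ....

Answer: M ≅ ℤ^2 ⊕ ℤ/5

Derivation:
rank_ℚ(R)=1; free=3−1=2
SNF(R) diag = [5] → torsion [5]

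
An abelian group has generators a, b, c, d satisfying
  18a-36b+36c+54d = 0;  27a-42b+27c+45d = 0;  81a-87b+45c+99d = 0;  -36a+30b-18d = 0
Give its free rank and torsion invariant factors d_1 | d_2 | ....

rank_ℚ(R)=4; free=4−4=0
SNF(R) diag = [3, 9, 18, 18] → torsion [3, 9, 18, 18]

Answer: M ≅ ℤ/3 ⊕ ℤ/9 ⊕ ℤ/18 ⊕ ℤ/18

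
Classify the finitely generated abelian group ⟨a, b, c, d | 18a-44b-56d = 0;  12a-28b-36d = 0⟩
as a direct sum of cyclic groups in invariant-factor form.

rank_ℚ(R)=2; free=4−2=2
SNF(R) diag = [2, 4] → torsion [2, 4]

Answer: M ≅ ℤ^2 ⊕ ℤ/2 ⊕ ℤ/4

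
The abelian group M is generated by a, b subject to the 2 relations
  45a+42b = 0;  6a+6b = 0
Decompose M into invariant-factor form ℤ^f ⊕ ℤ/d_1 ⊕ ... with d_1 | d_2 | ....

Answer: M ≅ ℤ/3 ⊕ ℤ/6

Derivation:
rank_ℚ(R)=2; free=2−2=0
SNF(R) diag = [3, 6] → torsion [3, 6]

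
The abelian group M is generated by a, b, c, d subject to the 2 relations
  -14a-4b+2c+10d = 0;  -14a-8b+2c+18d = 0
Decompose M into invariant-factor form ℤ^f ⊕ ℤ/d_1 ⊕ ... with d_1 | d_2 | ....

Answer: M ≅ ℤ^2 ⊕ ℤ/2 ⊕ ℤ/4

Derivation:
rank_ℚ(R)=2; free=4−2=2
SNF(R) diag = [2, 4] → torsion [2, 4]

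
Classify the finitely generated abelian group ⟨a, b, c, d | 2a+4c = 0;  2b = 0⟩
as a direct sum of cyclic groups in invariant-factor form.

rank_ℚ(R)=2; free=4−2=2
SNF(R) diag = [2, 2] → torsion [2, 2]

Answer: M ≅ ℤ^2 ⊕ ℤ/2 ⊕ ℤ/2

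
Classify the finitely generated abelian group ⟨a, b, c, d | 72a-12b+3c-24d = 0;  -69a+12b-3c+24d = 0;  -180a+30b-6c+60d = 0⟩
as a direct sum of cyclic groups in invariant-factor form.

Answer: M ≅ ℤ^1 ⊕ ℤ/3 ⊕ ℤ/3 ⊕ ℤ/6

Derivation:
rank_ℚ(R)=3; free=4−3=1
SNF(R) diag = [3, 3, 6] → torsion [3, 3, 6]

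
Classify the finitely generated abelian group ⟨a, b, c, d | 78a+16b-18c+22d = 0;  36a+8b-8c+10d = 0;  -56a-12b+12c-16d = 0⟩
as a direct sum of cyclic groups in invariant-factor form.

rank_ℚ(R)=3; free=4−3=1
SNF(R) diag = [2, 2, 4] → torsion [2, 2, 4]

Answer: M ≅ ℤ^1 ⊕ ℤ/2 ⊕ ℤ/2 ⊕ ℤ/4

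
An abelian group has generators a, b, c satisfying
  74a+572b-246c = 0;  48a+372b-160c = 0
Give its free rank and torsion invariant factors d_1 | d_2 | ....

rank_ℚ(R)=2; free=3−2=1
SNF(R) diag = [2, 4] → torsion [2, 4]

Answer: M ≅ ℤ^1 ⊕ ℤ/2 ⊕ ℤ/4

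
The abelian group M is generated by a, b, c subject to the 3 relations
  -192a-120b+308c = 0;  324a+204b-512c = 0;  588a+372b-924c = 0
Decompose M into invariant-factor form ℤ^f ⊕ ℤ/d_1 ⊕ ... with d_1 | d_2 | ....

Answer: M ≅ ℤ/4 ⊕ ℤ/12 ⊕ ℤ/24

Derivation:
rank_ℚ(R)=3; free=3−3=0
SNF(R) diag = [4, 12, 24] → torsion [4, 12, 24]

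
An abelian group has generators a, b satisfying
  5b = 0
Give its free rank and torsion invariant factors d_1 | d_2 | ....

Answer: M ≅ ℤ^1 ⊕ ℤ/5

Derivation:
rank_ℚ(R)=1; free=2−1=1
SNF(R) diag = [5] → torsion [5]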